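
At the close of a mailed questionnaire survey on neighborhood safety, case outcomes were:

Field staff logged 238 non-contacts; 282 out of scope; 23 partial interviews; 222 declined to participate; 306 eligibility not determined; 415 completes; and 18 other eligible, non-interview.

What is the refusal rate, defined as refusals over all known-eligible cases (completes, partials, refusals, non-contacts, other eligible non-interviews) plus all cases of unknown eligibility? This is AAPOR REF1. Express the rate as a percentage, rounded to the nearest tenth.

18.2%

Num = 222
Denom = 415 + 23 + 222 + 238 + 18 + 306 = 1222
REF1 = 222 / 1222 = 0.1817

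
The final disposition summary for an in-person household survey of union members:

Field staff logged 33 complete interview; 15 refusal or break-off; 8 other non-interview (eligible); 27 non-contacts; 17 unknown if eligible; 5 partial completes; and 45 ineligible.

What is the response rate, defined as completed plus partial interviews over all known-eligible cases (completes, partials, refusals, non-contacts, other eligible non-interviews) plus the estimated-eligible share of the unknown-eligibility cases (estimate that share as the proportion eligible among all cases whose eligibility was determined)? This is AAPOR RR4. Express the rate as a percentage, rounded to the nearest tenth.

38.3%

Num: 33 + 5 = 38
Determined eligible: 33 + 5 + 15 + 27 + 8 = 88
e = 88 / (88 + 45) = 88 / 133 = 0.6617
Eligible share of unknowns: 0.6617 × 17 = 11.25
Base: 88 + 11.25 = 99.25
RR4 = 38 / 99.25 = 0.3829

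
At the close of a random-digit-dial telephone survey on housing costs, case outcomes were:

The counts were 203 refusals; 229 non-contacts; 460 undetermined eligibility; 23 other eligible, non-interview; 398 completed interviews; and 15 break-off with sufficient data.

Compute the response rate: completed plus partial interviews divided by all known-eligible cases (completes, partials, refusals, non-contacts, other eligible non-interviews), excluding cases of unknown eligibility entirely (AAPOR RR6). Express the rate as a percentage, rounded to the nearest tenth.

47.6%

Top: 398 + 15 = 413
Denom: 398 + 15 + 203 + 229 + 23 = 868
RR6 = 413 / 868 = 0.4758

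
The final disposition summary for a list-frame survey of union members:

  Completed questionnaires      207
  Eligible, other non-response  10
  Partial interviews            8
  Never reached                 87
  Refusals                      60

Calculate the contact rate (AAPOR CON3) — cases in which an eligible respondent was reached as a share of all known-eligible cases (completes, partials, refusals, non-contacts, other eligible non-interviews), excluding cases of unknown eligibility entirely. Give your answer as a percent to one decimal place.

76.6%

Top → 207 + 8 + 60 + 10 = 285
Denom → 207 + 8 + 60 + 87 + 10 = 372
CON3 = 285 / 372 = 0.7661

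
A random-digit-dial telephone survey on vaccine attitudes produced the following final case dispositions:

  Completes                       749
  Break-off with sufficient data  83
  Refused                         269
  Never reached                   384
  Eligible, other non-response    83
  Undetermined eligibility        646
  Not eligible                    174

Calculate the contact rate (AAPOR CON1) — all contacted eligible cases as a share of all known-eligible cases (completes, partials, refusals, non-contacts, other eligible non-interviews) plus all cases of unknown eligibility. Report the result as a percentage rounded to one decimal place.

53.5%

Top = 749 + 83 + 269 + 83 = 1184
Denom = 749 + 83 + 269 + 384 + 83 + 646 = 2214
CON1 = 1184 / 2214 = 0.5348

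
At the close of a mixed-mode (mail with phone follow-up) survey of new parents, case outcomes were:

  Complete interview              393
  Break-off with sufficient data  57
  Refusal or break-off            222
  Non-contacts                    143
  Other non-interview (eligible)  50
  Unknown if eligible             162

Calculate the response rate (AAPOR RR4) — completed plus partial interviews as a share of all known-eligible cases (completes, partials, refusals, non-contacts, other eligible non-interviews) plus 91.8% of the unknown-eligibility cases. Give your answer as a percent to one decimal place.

Numerator = 393 + 57 = 450
Determined eligible = 393 + 57 + 222 + 143 + 50 = 865
e × U = 0.9180 × 162 = 148.72
Denominator = 865 + 148.72 = 1013.72
RR4 = 450 / 1013.72 = 0.4439

44.4%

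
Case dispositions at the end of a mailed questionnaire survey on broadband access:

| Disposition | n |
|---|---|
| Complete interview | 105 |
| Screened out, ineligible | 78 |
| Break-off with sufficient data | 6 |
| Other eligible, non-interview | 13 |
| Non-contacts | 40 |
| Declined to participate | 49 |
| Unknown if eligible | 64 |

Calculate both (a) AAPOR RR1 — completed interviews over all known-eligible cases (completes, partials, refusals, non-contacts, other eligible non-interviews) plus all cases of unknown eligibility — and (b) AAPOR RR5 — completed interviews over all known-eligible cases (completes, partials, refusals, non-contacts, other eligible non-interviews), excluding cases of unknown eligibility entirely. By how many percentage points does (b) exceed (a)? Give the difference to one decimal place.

Top: 105
Base: 105 + 6 + 49 + 40 + 13 + 64 = 277
RR1 = 105 / 277 = 0.3791
Base: 105 + 6 + 49 + 40 + 13 = 213
RR5 = 105 / 213 = 0.4930
Difference = 49.30 − 37.91 = 11.39 percentage points

11.4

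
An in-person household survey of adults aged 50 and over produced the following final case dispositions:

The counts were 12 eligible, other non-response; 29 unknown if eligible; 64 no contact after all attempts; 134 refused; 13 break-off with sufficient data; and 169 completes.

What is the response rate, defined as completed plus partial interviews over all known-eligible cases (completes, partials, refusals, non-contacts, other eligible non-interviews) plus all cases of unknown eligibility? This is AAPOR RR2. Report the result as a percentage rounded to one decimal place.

43.2%

Numerator = 169 + 13 = 182
Base = 169 + 13 + 134 + 64 + 12 + 29 = 421
RR2 = 182 / 421 = 0.4323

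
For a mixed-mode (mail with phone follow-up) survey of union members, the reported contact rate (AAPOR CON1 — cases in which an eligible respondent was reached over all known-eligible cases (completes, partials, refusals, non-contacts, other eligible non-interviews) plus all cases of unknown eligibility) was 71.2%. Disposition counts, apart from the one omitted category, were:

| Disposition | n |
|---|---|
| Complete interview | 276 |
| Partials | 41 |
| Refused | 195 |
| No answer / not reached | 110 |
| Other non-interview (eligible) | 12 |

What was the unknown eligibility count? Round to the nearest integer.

Num = 276 + 41 + 195 + 12 = 524
CON1 = 524 / D = 0.712
D = 524 / 0.712 = 736.0
Remaining denominator categories sum to 634
unknown eligibility = 736.0 − 634 ≈ 102

102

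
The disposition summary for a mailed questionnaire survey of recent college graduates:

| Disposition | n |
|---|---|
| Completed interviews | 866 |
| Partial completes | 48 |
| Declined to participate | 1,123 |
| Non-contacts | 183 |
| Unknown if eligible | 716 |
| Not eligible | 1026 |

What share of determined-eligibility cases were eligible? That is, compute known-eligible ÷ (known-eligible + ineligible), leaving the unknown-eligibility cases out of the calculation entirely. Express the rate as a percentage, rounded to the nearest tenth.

68.4%

Known eligible = 866 + 48 + 1123 + 183 = 2220
e = 2220 / (2220 + 1026) = 2220 / 3246 = 0.6839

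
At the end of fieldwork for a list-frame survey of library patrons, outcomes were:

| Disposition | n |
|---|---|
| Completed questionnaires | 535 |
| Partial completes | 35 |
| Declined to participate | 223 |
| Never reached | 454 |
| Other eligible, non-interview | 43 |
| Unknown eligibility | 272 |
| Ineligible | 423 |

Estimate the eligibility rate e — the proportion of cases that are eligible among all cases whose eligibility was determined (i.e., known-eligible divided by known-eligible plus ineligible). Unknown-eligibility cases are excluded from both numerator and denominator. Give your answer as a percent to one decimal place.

Known eligible: 535 + 35 + 223 + 454 + 43 = 1290
e = 1290 / (1290 + 423) = 1290 / 1713 = 0.7531

75.3%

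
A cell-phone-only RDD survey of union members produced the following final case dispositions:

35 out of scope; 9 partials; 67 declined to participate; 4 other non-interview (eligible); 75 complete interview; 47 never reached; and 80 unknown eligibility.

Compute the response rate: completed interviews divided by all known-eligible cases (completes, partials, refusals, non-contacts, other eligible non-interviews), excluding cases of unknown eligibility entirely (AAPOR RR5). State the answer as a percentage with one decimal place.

Numerator → 75
Denominator → 75 + 9 + 67 + 47 + 4 = 202
RR5 = 75 / 202 = 0.3713

37.1%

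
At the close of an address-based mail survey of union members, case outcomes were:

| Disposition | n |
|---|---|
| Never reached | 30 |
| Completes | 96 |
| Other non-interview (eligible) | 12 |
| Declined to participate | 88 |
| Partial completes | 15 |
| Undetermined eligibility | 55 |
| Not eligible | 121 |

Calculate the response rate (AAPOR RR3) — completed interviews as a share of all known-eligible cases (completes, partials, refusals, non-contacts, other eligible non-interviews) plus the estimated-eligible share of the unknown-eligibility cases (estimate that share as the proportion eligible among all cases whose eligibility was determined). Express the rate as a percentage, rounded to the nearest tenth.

34.6%

Top = 96
Eligible (known) = 96 + 15 + 88 + 30 + 12 = 241
e = 241 / (241 + 121) = 241 / 362 = 0.6657
Eligible share of unknowns = 0.6657 × 55 = 36.61
Denominator = 241 + 36.61 = 277.61
RR3 = 96 / 277.61 = 0.3458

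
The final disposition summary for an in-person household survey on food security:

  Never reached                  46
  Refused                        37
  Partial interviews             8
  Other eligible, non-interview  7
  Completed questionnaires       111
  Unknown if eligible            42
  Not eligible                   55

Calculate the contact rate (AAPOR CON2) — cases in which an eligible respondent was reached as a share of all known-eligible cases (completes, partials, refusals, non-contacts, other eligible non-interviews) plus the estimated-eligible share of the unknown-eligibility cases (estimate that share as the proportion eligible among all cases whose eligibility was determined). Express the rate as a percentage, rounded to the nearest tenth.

67.3%

Num = 111 + 8 + 37 + 7 = 163
Determined eligible = 111 + 8 + 37 + 46 + 7 = 209
e = 209 / (209 + 55) = 209 / 264 = 0.7917
Estimated eligible among unknowns = 0.7917 × 42 = 33.25
Denominator = 209 + 33.25 = 242.25
CON2 = 163 / 242.25 = 0.6729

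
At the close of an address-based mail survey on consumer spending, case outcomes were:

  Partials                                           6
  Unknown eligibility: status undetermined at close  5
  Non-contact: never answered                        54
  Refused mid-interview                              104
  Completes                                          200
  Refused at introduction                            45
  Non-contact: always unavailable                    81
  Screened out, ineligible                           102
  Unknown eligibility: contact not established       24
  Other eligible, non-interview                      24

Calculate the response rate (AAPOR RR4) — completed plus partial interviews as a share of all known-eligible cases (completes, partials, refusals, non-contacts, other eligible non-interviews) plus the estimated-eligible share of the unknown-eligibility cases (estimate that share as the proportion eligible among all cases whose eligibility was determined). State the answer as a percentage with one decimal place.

Refused = 45 + 104 = 149
No contact after all attempts = 54 + 81 = 135
Eligibility not determined = 24 + 5 = 29
Numerator: 200 + 6 = 206
Eligible (known): 200 + 6 + 149 + 135 + 24 = 514
e = 514 / (514 + 102) = 514 / 616 = 0.8344
Eligible share of unknowns: 0.8344 × 29 = 24.20
Base: 514 + 24.20 = 538.20
RR4 = 206 / 538.20 = 0.3828

38.3%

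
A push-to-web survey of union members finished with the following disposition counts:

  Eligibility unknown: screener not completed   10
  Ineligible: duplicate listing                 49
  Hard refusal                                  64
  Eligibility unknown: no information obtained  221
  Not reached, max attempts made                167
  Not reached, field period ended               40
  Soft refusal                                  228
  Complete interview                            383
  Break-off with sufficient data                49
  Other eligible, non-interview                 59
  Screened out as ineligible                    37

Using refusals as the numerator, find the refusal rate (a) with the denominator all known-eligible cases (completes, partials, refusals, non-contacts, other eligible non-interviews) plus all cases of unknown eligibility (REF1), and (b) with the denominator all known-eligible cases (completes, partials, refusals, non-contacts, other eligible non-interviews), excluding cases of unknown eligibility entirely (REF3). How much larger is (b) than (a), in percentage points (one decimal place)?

Declined to participate = 64 + 228 = 292
Never reached = 40 + 167 = 207
Unknown eligibility = 10 + 221 = 231
Not eligible = 37 + 49 = 86
Num: 292
Base: 383 + 49 + 292 + 207 + 59 + 231 = 1221
REF1 = 292 / 1221 = 0.2391
Base: 383 + 49 + 292 + 207 + 59 = 990
REF3 = 292 / 990 = 0.2949
Difference = 29.49 − 23.91 = 5.58 percentage points

5.6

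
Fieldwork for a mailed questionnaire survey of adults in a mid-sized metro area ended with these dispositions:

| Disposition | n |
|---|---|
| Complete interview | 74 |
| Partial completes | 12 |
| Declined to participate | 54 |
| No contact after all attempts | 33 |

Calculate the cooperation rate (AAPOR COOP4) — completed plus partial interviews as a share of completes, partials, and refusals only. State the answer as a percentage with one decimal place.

61.4%

Top = 74 + 12 = 86
Base = 74 + 12 + 54 = 140
COOP4 = 86 / 140 = 0.6143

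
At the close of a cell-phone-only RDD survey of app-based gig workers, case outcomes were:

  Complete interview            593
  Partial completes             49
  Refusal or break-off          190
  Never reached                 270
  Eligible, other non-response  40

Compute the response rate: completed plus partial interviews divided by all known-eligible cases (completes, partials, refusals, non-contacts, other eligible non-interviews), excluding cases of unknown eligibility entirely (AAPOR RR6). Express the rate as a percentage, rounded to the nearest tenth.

Top = 593 + 49 = 642
Base = 593 + 49 + 190 + 270 + 40 = 1142
RR6 = 642 / 1142 = 0.5622

56.2%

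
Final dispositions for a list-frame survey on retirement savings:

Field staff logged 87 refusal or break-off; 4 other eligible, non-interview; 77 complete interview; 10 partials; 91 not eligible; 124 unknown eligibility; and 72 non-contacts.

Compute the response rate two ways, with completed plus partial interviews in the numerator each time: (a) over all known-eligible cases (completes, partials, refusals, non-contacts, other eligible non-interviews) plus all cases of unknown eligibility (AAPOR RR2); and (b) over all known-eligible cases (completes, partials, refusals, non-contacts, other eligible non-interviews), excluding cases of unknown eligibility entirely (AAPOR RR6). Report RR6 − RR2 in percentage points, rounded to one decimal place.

11.5

Top: 77 + 10 = 87
Base: 77 + 10 + 87 + 72 + 4 + 124 = 374
RR2 = 87 / 374 = 0.2326
Base: 77 + 10 + 87 + 72 + 4 = 250
RR6 = 87 / 250 = 0.3480
Difference = 34.80 − 23.26 = 11.54 percentage points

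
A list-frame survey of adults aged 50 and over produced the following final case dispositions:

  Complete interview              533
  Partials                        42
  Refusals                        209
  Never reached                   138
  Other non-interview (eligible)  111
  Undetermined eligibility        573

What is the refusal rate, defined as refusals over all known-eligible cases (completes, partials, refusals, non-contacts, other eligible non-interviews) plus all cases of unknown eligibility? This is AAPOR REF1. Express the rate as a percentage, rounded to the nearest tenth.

13.0%

Top → 209
Denominator → 533 + 42 + 209 + 138 + 111 + 573 = 1606
REF1 = 209 / 1606 = 0.1301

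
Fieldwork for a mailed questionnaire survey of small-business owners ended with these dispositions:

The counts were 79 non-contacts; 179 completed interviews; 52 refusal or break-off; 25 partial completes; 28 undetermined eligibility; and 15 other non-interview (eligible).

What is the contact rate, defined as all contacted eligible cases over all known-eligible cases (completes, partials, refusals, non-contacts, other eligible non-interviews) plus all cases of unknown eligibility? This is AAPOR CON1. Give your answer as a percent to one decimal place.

71.7%

Top = 179 + 25 + 52 + 15 = 271
Denominator = 179 + 25 + 52 + 79 + 15 + 28 = 378
CON1 = 271 / 378 = 0.7169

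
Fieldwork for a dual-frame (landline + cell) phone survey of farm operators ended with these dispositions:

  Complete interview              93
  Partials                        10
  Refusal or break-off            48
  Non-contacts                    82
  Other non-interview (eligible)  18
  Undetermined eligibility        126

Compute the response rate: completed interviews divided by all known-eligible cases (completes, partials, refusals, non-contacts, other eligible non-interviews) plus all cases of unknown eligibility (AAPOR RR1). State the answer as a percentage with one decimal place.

24.7%

Num → 93
Denom → 93 + 10 + 48 + 82 + 18 + 126 = 377
RR1 = 93 / 377 = 0.2467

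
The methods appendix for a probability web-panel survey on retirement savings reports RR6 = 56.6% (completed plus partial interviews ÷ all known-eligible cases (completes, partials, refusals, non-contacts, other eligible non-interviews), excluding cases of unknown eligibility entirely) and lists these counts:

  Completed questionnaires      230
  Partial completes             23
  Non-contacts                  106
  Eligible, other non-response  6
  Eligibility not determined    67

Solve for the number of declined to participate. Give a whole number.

82

Numerator = 230 + 23 = 253
RR6 = 253 / D = 0.566
D = 253 / 0.566 = 447.0
Other denominator terms total 365
declined to participate = 447.0 − 365 ≈ 82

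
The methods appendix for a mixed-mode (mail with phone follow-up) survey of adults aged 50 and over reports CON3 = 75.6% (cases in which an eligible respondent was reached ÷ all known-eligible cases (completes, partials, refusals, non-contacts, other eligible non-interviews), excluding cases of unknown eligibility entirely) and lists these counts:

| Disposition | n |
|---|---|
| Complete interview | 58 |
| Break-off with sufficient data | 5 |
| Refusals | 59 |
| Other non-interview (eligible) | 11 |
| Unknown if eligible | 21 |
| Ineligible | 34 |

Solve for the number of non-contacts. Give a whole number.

43

Num = 58 + 5 + 59 + 11 = 133
CON3 = 133 / D = 0.756
D = 133 / 0.756 = 175.9
Other denominator terms total 133
non-contacts = 175.9 − 133 ≈ 43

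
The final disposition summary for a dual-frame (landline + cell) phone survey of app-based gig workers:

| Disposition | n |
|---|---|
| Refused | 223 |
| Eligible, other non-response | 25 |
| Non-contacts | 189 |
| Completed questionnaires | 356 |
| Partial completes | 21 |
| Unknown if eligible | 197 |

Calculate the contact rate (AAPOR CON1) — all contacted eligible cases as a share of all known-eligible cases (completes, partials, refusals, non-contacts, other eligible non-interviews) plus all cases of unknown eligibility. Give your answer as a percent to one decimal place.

61.8%

Num → 356 + 21 + 223 + 25 = 625
Denom → 356 + 21 + 223 + 189 + 25 + 197 = 1011
CON1 = 625 / 1011 = 0.6182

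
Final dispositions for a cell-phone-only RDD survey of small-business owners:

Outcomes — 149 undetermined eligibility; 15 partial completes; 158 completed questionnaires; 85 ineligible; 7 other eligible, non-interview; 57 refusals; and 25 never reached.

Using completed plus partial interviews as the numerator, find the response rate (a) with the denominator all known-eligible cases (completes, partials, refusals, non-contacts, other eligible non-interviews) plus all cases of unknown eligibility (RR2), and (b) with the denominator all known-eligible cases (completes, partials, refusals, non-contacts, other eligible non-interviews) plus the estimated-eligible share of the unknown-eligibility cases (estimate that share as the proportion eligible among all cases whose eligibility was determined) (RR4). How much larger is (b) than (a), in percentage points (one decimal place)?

4.1

Top → 158 + 15 = 173
Denom → 158 + 15 + 57 + 25 + 7 + 149 = 411
RR2 = 173 / 411 = 0.4209
Known eligible → 158 + 15 + 57 + 25 + 7 = 262
e = 262 / (262 + 85) = 262 / 347 = 0.7550
Estimated eligible among unknowns → 0.7550 × 149 = 112.50
Denom → 262 + 112.50 = 374.50
RR4 = 173 / 374.50 = 0.4619
Difference = 46.19 − 42.09 = 4.10 percentage points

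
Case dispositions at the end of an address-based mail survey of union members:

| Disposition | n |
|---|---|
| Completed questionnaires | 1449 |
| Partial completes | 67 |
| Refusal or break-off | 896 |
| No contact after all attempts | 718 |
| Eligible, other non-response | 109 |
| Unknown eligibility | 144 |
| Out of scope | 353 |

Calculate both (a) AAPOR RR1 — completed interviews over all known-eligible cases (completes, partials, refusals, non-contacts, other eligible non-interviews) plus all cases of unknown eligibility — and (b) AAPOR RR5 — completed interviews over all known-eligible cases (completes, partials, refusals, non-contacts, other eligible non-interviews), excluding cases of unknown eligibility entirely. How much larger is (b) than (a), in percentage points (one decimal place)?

Numerator → 1449
Denom → 1449 + 67 + 896 + 718 + 109 + 144 = 3383
RR1 = 1449 / 3383 = 0.4283
Denom → 1449 + 67 + 896 + 718 + 109 = 3239
RR5 = 1449 / 3239 = 0.4474
Difference = 44.74 − 42.83 = 1.91 percentage points

1.9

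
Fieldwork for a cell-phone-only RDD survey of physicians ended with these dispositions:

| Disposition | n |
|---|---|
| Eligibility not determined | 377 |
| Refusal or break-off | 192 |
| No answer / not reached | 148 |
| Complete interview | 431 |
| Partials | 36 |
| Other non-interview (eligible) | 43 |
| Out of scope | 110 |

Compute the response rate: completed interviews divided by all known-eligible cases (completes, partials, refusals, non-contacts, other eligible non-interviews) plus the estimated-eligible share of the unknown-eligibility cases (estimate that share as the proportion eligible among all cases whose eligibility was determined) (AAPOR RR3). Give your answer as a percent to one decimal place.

Top → 431
Known eligible → 431 + 36 + 192 + 148 + 43 = 850
e = 850 / (850 + 110) = 850 / 960 = 0.8854
Estimated eligible among unknowns → 0.8854 × 377 = 333.80
Denom → 850 + 333.80 = 1183.80
RR3 = 431 / 1183.80 = 0.3641

36.4%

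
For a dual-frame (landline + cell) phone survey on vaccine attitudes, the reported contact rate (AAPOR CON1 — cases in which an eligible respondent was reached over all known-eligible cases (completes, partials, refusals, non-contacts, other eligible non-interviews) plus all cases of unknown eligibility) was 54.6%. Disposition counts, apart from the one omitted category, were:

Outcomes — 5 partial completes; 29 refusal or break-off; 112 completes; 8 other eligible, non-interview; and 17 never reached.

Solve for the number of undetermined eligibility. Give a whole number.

Top = 112 + 5 + 29 + 8 = 154
CON1 = 154 / D = 0.546
D = 154 / 0.546 = 282.1
Other denominator terms total 171
undetermined eligibility = 282.1 − 171 ≈ 111

111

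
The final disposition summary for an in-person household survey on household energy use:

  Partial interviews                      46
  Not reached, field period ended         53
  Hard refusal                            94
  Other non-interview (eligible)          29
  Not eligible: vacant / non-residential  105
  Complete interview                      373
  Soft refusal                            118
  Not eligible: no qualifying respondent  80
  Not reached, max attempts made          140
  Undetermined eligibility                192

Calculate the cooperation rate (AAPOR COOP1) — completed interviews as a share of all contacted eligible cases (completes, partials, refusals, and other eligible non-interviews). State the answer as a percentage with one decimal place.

Declined to participate = 94 + 118 = 212
No answer / not reached = 53 + 140 = 193
Ineligible = 80 + 105 = 185
Num = 373
Denom = 373 + 46 + 212 + 29 = 660
COOP1 = 373 / 660 = 0.5652

56.5%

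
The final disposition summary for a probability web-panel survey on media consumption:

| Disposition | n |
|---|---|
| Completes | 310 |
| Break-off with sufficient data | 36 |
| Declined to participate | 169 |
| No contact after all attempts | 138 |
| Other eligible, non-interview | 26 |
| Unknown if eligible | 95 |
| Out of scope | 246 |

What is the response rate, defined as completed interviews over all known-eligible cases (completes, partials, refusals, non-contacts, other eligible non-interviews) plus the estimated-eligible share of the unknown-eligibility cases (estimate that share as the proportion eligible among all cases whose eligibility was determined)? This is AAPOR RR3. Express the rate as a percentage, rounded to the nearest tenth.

41.4%

Top = 310
Determined eligible = 310 + 36 + 169 + 138 + 26 = 679
e = 679 / (679 + 246) = 679 / 925 = 0.7341
Estimated eligible among unknowns = 0.7341 × 95 = 69.74
Denominator = 679 + 69.74 = 748.74
RR3 = 310 / 748.74 = 0.4140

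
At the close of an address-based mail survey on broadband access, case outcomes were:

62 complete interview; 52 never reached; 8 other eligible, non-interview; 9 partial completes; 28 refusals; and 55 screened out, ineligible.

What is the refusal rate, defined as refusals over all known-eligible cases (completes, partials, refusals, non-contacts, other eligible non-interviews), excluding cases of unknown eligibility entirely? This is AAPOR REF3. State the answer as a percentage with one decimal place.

Top → 28
Base → 62 + 9 + 28 + 52 + 8 = 159
REF3 = 28 / 159 = 0.1761

17.6%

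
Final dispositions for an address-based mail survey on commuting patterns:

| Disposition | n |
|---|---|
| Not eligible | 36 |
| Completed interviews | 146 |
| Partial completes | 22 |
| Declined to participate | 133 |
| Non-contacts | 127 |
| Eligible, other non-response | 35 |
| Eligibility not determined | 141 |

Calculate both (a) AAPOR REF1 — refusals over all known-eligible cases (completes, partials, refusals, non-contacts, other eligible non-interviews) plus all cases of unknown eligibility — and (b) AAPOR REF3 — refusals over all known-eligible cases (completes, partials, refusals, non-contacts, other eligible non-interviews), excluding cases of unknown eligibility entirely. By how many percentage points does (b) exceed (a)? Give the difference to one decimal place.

Num: 133
Denominator: 146 + 22 + 133 + 127 + 35 + 141 = 604
REF1 = 133 / 604 = 0.2202
Denominator: 146 + 22 + 133 + 127 + 35 = 463
REF3 = 133 / 463 = 0.2873
Difference = 28.73 − 22.02 = 6.71 percentage points

6.7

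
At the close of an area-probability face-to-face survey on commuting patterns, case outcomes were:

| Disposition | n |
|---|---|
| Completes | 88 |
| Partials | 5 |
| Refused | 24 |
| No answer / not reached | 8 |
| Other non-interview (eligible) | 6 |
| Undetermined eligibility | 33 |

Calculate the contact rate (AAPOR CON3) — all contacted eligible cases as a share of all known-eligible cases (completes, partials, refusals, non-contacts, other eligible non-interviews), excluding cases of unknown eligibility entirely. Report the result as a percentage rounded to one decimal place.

Top: 88 + 5 + 24 + 6 = 123
Denominator: 88 + 5 + 24 + 8 + 6 = 131
CON3 = 123 / 131 = 0.9389

93.9%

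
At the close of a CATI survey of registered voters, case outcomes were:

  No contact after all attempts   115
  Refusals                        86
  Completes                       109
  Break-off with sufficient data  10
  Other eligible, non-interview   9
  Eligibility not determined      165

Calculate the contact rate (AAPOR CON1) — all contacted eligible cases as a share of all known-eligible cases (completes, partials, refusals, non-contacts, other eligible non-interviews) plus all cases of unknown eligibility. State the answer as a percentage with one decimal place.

Numerator: 109 + 10 + 86 + 9 = 214
Denominator: 109 + 10 + 86 + 115 + 9 + 165 = 494
CON1 = 214 / 494 = 0.4332

43.3%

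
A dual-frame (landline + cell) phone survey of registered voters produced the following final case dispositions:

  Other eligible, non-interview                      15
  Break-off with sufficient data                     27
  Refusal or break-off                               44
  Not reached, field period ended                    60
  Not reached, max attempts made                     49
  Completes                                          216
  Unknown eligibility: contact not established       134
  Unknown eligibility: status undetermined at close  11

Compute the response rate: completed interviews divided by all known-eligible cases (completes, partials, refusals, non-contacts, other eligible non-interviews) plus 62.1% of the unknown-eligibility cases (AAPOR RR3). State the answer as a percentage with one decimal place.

43.1%

Non-contacts = 60 + 49 = 109
Undetermined eligibility = 134 + 11 = 145
Numerator: 216
Determined eligible: 216 + 27 + 44 + 109 + 15 = 411
Estimated eligible among unknowns: 0.6210 × 145 = 90.05
Denom: 411 + 90.05 = 501.05
RR3 = 216 / 501.05 = 0.4311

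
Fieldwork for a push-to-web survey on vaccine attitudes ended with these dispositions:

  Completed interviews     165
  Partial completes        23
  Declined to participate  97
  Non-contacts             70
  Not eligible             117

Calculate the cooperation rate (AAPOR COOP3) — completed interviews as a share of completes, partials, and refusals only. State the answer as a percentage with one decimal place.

Numerator = 165
Denom = 165 + 23 + 97 = 285
COOP3 = 165 / 285 = 0.5789

57.9%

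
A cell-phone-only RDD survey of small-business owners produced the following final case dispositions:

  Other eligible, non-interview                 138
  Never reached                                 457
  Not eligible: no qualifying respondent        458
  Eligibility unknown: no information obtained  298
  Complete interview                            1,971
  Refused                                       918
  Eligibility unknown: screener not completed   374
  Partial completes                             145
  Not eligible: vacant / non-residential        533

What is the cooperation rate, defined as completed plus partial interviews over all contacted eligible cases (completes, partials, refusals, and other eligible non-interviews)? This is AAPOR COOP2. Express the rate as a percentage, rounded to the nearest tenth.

Unknown if eligible = 374 + 298 = 672
Ineligible = 458 + 533 = 991
Num → 1971 + 145 = 2116
Base → 1971 + 145 + 918 + 138 = 3172
COOP2 = 2116 / 3172 = 0.6671

66.7%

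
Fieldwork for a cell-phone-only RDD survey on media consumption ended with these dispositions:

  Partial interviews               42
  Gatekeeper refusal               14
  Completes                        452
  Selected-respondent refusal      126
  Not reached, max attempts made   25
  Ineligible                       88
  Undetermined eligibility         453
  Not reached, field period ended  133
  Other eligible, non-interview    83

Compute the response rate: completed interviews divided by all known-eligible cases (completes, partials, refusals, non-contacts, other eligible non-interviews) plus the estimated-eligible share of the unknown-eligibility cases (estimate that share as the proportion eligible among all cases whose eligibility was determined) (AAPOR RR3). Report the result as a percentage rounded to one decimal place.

35.1%

Refusal or break-off = 14 + 126 = 140
Never reached = 133 + 25 = 158
Num = 452
Eligible (known) = 452 + 42 + 140 + 158 + 83 = 875
e = 875 / (875 + 88) = 875 / 963 = 0.9086
Eligible share of unknowns = 0.9086 × 453 = 411.60
Base = 875 + 411.60 = 1286.60
RR3 = 452 / 1286.60 = 0.3513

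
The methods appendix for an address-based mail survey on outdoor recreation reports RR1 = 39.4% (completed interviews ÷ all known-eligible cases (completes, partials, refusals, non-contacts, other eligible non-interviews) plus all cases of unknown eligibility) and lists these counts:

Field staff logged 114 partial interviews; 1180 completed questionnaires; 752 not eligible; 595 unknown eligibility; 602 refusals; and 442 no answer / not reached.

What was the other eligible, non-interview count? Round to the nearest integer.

RR1 = 1180 / D = 0.394
D = 1180 / 0.394 = 2994.9
Other denominator terms total 2933
other eligible, non-interview = 2994.9 − 2933 ≈ 62

62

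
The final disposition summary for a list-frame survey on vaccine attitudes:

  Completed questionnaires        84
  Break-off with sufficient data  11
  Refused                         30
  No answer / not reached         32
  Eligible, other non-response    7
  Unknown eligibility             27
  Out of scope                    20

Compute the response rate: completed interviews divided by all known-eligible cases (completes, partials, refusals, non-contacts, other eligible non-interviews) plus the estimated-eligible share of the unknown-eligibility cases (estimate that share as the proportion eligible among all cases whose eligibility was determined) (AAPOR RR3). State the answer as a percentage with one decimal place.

Numerator = 84
Known eligible = 84 + 11 + 30 + 32 + 7 = 164
e = 164 / (164 + 20) = 164 / 184 = 0.8913
Eligible share of unknowns = 0.8913 × 27 = 24.07
Denom = 164 + 24.07 = 188.07
RR3 = 84 / 188.07 = 0.4466

44.7%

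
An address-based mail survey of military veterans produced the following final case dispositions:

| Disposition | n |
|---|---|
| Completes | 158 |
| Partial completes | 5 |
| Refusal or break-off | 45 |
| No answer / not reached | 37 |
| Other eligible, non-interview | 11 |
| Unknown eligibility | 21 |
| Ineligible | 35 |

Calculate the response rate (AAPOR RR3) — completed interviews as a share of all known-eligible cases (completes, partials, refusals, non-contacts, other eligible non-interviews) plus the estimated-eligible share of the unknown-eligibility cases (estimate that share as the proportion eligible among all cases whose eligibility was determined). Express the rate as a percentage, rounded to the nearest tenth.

57.6%

Top → 158
Determined eligible → 158 + 5 + 45 + 37 + 11 = 256
e = 256 / (256 + 35) = 256 / 291 = 0.8797
e × U → 0.8797 × 21 = 18.47
Denominator → 256 + 18.47 = 274.47
RR3 = 158 / 274.47 = 0.5757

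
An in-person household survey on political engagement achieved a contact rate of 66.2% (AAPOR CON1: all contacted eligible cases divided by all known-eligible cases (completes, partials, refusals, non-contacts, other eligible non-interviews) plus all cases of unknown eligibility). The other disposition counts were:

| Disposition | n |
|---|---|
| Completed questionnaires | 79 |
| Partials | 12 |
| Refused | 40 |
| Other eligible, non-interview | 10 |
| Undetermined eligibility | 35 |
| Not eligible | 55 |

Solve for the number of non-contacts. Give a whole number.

37

Numerator: 79 + 12 + 40 + 10 = 141
CON1 = 141 / D = 0.662
D = 141 / 0.662 = 213.0
Rest of base = 176
non-contacts = 213.0 − 176 ≈ 37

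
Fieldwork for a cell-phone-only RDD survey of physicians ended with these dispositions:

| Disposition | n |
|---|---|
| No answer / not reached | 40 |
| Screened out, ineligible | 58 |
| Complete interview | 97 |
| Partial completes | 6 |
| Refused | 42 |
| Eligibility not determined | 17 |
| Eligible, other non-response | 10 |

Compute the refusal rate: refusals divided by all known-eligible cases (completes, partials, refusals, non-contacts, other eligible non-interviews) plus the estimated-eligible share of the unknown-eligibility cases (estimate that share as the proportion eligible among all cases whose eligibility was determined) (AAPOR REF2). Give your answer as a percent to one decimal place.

20.2%

Num: 42
Determined eligible: 97 + 6 + 42 + 40 + 10 = 195
e = 195 / (195 + 58) = 195 / 253 = 0.7708
e × U: 0.7708 × 17 = 13.10
Denominator: 195 + 13.10 = 208.10
REF2 = 42 / 208.10 = 0.2018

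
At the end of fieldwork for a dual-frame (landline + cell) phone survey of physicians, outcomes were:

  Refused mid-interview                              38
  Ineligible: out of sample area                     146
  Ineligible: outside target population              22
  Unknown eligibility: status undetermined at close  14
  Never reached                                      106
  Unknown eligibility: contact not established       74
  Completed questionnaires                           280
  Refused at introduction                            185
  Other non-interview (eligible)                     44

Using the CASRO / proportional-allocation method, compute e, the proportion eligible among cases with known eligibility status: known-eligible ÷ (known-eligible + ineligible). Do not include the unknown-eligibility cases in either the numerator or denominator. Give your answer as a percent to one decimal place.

79.5%

Refusal or break-off = 185 + 38 = 223
Eligibility not determined = 74 + 14 = 88
Not eligible = 22 + 146 = 168
Eligible (known): 280 + 223 + 106 + 44 = 653
e = 653 / (653 + 168) = 653 / 821 = 0.7954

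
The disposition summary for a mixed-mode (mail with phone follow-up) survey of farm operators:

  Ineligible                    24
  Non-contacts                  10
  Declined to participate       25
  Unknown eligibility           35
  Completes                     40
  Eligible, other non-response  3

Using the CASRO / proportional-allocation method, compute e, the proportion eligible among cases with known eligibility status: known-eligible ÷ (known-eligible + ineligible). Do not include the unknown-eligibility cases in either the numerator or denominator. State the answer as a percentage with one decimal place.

76.5%

Eligible (known) → 40 + 25 + 10 + 3 = 78
e = 78 / (78 + 24) = 78 / 102 = 0.7647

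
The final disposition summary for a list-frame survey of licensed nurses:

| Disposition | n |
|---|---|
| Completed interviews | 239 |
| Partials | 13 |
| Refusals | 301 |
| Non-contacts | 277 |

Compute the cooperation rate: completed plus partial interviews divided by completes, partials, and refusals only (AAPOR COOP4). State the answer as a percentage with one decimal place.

45.6%

Num: 239 + 13 = 252
Base: 239 + 13 + 301 = 553
COOP4 = 252 / 553 = 0.4557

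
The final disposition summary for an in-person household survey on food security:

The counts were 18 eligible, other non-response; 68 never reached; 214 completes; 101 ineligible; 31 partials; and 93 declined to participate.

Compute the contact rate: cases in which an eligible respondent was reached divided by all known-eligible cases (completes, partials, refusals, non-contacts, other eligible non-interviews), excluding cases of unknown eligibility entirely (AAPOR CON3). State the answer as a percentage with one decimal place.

84.0%

Top: 214 + 31 + 93 + 18 = 356
Denominator: 214 + 31 + 93 + 68 + 18 = 424
CON3 = 356 / 424 = 0.8396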